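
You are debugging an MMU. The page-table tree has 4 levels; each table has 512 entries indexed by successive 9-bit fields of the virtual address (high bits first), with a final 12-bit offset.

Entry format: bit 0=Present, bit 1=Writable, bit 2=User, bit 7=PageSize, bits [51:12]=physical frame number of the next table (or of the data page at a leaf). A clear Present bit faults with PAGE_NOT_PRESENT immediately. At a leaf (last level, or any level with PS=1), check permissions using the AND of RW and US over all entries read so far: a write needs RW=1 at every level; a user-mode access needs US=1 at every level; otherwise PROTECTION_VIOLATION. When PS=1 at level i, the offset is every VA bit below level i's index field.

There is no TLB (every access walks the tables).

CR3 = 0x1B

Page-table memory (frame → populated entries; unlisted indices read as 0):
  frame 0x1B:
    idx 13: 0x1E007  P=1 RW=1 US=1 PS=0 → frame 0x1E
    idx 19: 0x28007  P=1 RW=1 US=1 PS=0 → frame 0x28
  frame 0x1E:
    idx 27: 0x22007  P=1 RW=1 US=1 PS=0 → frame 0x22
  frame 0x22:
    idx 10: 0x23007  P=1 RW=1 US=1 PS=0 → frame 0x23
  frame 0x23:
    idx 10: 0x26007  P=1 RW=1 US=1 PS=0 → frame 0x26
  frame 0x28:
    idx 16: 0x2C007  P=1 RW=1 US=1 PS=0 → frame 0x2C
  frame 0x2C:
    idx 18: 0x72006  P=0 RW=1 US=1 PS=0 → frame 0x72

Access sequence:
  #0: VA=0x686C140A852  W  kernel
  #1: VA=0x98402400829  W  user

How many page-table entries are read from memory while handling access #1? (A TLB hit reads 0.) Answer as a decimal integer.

Walk each access:
#0 VA=0x686C140A852 (w,kernel):
  L0: frame=0x1B idx=13 entry=0x1E007 [P=1 RW=1 US=1 PS=0]
  L1: frame=0x1E idx=27 entry=0x22007 [P=1 RW=1 US=1 PS=0]
  L2: frame=0x22 idx=10 entry=0x23007 [P=1 RW=1 US=1 PS=0]
  L3: frame=0x23 idx=10 entry=0x26007 [P=1 RW=1 US=1 PS=0]
  ✓ 0x26852  — 4 lookups
#1 VA=0x98402400829 (w,user):
  L0: frame=0x1B idx=19 entry=0x28007 [P=1 RW=1 US=1 PS=0]
  L1: frame=0x28 idx=16 entry=0x2C007 [P=1 RW=1 US=1 PS=0]
  L2: frame=0x2C idx=18 entry=0x72006 [P=0 RW=1 US=1 PS=0]
  → PAGE_NOT_PRESENT  (3 entries read)

Entries read for #1: 3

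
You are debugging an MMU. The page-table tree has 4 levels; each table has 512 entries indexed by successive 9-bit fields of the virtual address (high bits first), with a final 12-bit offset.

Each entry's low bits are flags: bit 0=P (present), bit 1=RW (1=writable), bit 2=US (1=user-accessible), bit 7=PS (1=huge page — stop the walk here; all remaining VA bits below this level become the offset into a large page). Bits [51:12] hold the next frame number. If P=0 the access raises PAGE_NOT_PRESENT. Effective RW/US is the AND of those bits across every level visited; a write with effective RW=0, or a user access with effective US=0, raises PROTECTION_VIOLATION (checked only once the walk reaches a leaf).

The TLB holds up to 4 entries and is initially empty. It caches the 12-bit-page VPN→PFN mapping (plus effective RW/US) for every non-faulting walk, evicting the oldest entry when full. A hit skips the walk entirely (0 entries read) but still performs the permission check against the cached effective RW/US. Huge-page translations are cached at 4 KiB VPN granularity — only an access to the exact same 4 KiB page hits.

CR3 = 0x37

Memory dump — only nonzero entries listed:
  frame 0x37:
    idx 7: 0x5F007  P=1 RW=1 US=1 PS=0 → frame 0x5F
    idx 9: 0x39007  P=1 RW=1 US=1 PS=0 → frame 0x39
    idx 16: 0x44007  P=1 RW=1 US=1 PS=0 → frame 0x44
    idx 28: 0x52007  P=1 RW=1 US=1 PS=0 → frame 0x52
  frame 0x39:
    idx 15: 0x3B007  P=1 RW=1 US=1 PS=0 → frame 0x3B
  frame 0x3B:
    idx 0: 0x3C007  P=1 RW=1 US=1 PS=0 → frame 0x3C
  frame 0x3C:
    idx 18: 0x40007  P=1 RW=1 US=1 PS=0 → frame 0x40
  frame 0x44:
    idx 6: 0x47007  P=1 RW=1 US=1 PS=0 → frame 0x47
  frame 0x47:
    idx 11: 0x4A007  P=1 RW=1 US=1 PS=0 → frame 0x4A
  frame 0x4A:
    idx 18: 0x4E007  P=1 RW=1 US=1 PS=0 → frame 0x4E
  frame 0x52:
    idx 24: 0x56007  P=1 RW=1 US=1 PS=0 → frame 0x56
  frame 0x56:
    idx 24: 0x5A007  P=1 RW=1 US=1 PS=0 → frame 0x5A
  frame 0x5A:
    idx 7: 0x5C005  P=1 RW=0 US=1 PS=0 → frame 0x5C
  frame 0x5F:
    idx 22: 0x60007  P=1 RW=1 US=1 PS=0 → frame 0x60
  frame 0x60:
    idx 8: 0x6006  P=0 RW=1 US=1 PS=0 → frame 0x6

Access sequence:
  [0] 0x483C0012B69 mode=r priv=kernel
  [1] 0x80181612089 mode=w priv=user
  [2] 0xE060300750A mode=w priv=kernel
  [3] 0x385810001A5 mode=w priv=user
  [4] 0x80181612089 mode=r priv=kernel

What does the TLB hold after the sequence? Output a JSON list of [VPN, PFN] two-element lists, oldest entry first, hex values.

Trace:
#0 VA=0x483C0012B69 (r,kernel):
  L0: frame=0x37 idx=9 entry=0x39007 [P=1 RW=1 US=1 PS=0]
  L1: frame=0x39 idx=15 entry=0x3B007 [P=1 RW=1 US=1 PS=0]
  L2: frame=0x3B idx=0 entry=0x3C007 [P=1 RW=1 US=1 PS=0]
  L3: frame=0x3C idx=18 entry=0x40007 [P=1 RW=1 US=1 PS=0]
  ✓ 0x40B69  — 4 lookups
#1 VA=0x80181612089 (w,user):
  L0: frame=0x37 idx=16 entry=0x44007 [P=1 RW=1 US=1 PS=0]
  L1: frame=0x44 idx=6 entry=0x47007 [P=1 RW=1 US=1 PS=0]
  L2: frame=0x47 idx=11 entry=0x4A007 [P=1 RW=1 US=1 PS=0]
  L3: frame=0x4A idx=18 entry=0x4E007 [P=1 RW=1 US=1 PS=0]
  ✓ 0x4E089  — 4 lookups
#2 VA=0xE060300750A (w,kernel):
  L0: frame=0x37 idx=28 entry=0x52007 [P=1 RW=1 US=1 PS=0]
  L1: frame=0x52 idx=24 entry=0x56007 [P=1 RW=1 US=1 PS=0]
  L2: frame=0x56 idx=24 entry=0x5A007 [P=1 RW=1 US=1 PS=0]
  L3: frame=0x5A idx=7 entry=0x5C005 [P=1 RW=0 US=1 PS=0]
  ⇒ fault: PROTECTION_VIOLATION  — 4 lookups
#3 VA=0x385810001A5 (w,user):
  L0: frame=0x37 idx=7 entry=0x5F007 [P=1 RW=1 US=1 PS=0]
  L1: frame=0x5F idx=22 entry=0x60007 [P=1 RW=1 US=1 PS=0]
  L2: frame=0x60 idx=8 entry=0x6006 [P=0 RW=1 US=1 PS=0]
  ⇒ fault: PAGE_NOT_PRESENT  — 3 lookups
#4 VA=0x80181612089 (r,kernel):
  TLB hit vpn=0x80181612 → PA=0x4E089

TLB: [["0x483C0012", "0x40"], ["0x80181612", "0x4E"]]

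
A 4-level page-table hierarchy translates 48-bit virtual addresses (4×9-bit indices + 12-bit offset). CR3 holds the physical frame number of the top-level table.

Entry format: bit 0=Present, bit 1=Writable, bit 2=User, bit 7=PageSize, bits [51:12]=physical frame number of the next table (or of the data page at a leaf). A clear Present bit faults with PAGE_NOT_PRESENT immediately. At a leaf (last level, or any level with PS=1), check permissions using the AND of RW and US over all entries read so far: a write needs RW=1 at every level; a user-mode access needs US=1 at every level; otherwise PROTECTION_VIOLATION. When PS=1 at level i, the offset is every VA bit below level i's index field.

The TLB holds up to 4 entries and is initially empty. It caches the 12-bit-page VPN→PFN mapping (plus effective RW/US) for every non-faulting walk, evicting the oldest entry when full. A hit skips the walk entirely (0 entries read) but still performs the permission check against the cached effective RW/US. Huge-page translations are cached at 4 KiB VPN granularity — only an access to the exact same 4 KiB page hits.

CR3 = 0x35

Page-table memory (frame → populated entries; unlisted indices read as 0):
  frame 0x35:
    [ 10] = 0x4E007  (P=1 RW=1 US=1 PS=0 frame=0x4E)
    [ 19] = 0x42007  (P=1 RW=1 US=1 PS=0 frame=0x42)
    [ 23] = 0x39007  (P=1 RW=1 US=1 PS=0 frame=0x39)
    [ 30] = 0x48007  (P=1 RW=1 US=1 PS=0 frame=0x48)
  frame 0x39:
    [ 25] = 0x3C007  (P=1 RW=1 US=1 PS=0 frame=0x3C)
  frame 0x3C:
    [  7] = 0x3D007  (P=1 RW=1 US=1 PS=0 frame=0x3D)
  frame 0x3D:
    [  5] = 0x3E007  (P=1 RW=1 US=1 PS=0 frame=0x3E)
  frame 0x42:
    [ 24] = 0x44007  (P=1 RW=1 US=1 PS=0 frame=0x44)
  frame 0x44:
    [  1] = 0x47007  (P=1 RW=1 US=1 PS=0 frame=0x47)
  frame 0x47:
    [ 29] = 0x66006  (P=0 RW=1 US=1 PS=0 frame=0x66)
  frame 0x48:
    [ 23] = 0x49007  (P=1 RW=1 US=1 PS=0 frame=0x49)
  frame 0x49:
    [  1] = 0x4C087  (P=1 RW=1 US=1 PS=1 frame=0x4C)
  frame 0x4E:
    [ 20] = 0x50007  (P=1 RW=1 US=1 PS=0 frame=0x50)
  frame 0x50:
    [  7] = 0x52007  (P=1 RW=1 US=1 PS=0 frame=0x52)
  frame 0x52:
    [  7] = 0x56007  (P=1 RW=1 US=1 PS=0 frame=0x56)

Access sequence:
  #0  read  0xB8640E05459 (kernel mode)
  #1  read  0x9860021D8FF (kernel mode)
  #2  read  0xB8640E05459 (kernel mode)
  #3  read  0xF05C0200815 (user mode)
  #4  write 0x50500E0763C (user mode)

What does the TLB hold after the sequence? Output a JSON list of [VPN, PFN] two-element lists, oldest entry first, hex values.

Per-access translation:
#0 VA=0xB8640E05459 (r,kernel):
  L0: frame=0x35 idx=23 entry=0x39007 [P=1 RW=1 US=1 PS=0]
  L1: frame=0x39 idx=25 entry=0x3C007 [P=1 RW=1 US=1 PS=0]
  L2: frame=0x3C idx=7 entry=0x3D007 [P=1 RW=1 US=1 PS=0]
  L3: frame=0x3D idx=5 entry=0x3E007 [P=1 RW=1 US=1 PS=0]
  → PA=0x3E459  (4 entries read)
#1 VA=0x9860021D8FF (r,kernel):
  L0: frame=0x35 idx=19 entry=0x42007 [P=1 RW=1 US=1 PS=0]
  L1: frame=0x42 idx=24 entry=0x44007 [P=1 RW=1 US=1 PS=0]
  L2: frame=0x44 idx=1 entry=0x47007 [P=1 RW=1 US=1 PS=0]
  L3: frame=0x47 idx=29 entry=0x66006 [P=0 RW=1 US=1 PS=0]
  ✗ PAGE_NOT_PRESENT  [4 reads]
#2 VA=0xB8640E05459 (r,kernel):
  TLB hit vpn=0xB8640E05 → PA=0x3E459
#3 VA=0xF05C0200815 (r,user):
  L0: frame=0x35 idx=30 entry=0x48007 [P=1 RW=1 US=1 PS=0]
  L1: frame=0x48 idx=23 entry=0x49007 [P=1 RW=1 US=1 PS=0]
  L2: frame=0x49 idx=1 entry=0x4C087 [P=1 RW=1 US=1 PS=1]
  → PA=0x4C815 (huge @L2)  (3 entries read)
#4 VA=0x50500E0763C (w,user):
  L0: frame=0x35 idx=10 entry=0x4E007 [P=1 RW=1 US=1 PS=0]
  L1: frame=0x4E idx=20 entry=0x50007 [P=1 RW=1 US=1 PS=0]
  L2: frame=0x50 idx=7 entry=0x52007 [P=1 RW=1 US=1 PS=0]
  L3: frame=0x52 idx=7 entry=0x56007 [P=1 RW=1 US=1 PS=0]
  → PA=0x5663C  (4 entries read)

TLB: [["0xB8640E05", "0x3E"], ["0xF05C0200", "0x4C"], ["0x50500E07", "0x56"]]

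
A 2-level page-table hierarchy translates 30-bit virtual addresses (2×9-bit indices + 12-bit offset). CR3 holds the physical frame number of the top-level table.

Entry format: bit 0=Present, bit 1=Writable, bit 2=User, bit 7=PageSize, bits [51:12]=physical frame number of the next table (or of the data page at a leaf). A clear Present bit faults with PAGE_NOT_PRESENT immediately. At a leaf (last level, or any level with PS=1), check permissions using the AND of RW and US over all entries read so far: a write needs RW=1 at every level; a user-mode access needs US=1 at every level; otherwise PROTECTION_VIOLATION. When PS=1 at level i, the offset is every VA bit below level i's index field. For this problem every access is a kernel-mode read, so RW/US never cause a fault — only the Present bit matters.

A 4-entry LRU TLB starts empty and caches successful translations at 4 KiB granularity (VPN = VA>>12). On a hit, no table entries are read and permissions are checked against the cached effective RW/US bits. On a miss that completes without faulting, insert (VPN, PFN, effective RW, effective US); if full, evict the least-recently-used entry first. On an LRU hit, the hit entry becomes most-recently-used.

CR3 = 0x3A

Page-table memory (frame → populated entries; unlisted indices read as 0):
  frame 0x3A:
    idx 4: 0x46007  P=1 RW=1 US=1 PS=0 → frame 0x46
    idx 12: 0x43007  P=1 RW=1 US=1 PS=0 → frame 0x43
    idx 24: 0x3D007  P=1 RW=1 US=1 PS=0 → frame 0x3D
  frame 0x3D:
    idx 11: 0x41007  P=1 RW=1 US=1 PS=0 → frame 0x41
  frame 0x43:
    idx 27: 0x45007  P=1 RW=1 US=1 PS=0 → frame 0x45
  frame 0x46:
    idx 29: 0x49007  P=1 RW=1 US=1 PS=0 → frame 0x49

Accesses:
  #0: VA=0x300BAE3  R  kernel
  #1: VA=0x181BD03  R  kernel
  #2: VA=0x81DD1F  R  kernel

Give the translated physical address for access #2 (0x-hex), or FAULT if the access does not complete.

Trace:
#0 VA=0x300BAE3 (r,kernel):
  [0] read 0x3A idx=24: raw=0x3D007 flags P=1 W=1 U=1 S=0
  [1] read 0x3D idx=11: raw=0x41007 flags P=1 W=1 U=1 S=0
  ✓ 0x41AE3  — 2 lookups
#1 VA=0x181BD03 (r,kernel):
  [0] read 0x3A idx=12: raw=0x43007 flags P=1 W=1 U=1 S=0
  [1] read 0x43 idx=27: raw=0x45007 flags P=1 W=1 U=1 S=0
  ✓ 0x45D03  — 2 lookups
#2 VA=0x81DD1F (r,kernel):
  [0] read 0x3A idx=4: raw=0x46007 flags P=1 W=1 U=1 S=0
  [1] read 0x46 idx=29: raw=0x49007 flags P=1 W=1 U=1 S=0
  ✓ 0x49D1F  — 2 lookups

Access #2 PA: 0x49D1F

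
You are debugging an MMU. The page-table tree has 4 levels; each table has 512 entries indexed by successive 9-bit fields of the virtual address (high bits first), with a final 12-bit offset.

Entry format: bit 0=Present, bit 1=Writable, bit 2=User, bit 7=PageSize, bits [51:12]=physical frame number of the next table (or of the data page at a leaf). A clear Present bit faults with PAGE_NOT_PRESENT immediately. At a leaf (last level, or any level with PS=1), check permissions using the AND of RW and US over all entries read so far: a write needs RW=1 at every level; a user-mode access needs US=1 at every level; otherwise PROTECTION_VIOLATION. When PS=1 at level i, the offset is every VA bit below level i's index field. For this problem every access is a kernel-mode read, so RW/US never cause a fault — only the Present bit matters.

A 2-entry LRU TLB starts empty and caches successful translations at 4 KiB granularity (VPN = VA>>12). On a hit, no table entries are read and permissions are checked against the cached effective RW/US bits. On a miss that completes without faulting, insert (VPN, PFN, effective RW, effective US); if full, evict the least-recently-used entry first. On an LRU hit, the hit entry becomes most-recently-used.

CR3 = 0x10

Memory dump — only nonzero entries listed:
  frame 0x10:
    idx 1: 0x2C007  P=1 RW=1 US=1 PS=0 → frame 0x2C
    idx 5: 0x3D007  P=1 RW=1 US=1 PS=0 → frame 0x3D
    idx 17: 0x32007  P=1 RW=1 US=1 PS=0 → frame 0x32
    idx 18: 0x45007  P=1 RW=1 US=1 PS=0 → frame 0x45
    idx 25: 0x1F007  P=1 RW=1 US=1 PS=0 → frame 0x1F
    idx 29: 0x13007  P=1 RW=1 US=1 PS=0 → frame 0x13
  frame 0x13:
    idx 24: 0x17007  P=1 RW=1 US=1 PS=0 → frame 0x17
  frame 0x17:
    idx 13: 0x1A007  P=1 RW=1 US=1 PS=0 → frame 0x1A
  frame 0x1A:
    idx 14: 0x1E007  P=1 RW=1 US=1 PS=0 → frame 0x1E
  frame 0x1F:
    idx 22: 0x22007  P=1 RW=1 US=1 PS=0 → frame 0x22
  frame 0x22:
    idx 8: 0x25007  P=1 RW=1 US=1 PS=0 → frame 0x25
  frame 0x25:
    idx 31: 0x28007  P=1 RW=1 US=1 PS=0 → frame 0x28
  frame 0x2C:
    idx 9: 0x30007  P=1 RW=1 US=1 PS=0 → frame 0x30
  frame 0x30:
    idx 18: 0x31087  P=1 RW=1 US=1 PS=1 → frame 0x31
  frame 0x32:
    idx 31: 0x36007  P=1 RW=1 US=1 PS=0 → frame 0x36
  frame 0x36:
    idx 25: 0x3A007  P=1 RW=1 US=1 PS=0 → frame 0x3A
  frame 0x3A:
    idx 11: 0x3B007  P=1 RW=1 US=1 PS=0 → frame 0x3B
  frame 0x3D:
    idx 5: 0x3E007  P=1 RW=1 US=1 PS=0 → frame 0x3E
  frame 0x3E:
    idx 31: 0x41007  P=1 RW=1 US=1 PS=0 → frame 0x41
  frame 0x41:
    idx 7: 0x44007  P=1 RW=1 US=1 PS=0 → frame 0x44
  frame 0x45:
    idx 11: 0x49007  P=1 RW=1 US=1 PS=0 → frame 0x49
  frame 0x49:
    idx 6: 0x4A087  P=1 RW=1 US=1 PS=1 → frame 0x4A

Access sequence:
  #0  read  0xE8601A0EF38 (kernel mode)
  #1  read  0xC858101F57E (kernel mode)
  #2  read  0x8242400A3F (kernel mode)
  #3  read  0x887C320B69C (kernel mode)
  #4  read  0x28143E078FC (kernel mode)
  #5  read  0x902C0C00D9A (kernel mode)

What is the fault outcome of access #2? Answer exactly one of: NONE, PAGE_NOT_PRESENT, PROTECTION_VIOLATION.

Walk each access:
#0 VA=0xE8601A0EF38 (r,kernel):
  lvl0: tbl 0x10, slot 29 ⇒ 0x13007 (P1/RW1/US1/PS0)
  lvl1: tbl 0x13, slot 24 ⇒ 0x17007 (P1/RW1/US1/PS0)
  lvl2: tbl 0x17, slot 13 ⇒ 0x1A007 (P1/RW1/US1/PS0)
  lvl3: tbl 0x1A, slot 14 ⇒ 0x1E007 (P1/RW1/US1/PS0)
  → PA=0x1EF38  (4 entries read)
#1 VA=0xC858101F57E (r,kernel):
  lvl0: tbl 0x10, slot 25 ⇒ 0x1F007 (P1/RW1/US1/PS0)
  lvl1: tbl 0x1F, slot 22 ⇒ 0x22007 (P1/RW1/US1/PS0)
  lvl2: tbl 0x22, slot 8 ⇒ 0x25007 (P1/RW1/US1/PS0)
  lvl3: tbl 0x25, slot 31 ⇒ 0x28007 (P1/RW1/US1/PS0)
  → PA=0x2857E  (4 entries read)
#2 VA=0x8242400A3F (r,kernel):
  lvl0: tbl 0x10, slot 1 ⇒ 0x2C007 (P1/RW1/US1/PS0)
  lvl1: tbl 0x2C, slot 9 ⇒ 0x30007 (P1/RW1/US1/PS0)
  lvl2: tbl 0x30, slot 18 ⇒ 0x31087 (P1/RW1/US1/PS1)
  → PA=0x31A3F (huge @L2)  (3 entries read)
#3 VA=0x887C320B69C (r,kernel):
  lvl0: tbl 0x10, slot 17 ⇒ 0x32007 (P1/RW1/US1/PS0)
  lvl1: tbl 0x32, slot 31 ⇒ 0x36007 (P1/RW1/US1/PS0)
  lvl2: tbl 0x36, slot 25 ⇒ 0x3A007 (P1/RW1/US1/PS0)
  lvl3: tbl 0x3A, slot 11 ⇒ 0x3B007 (P1/RW1/US1/PS0)
  → PA=0x3B69C  (4 entries read)
#4 VA=0x28143E078FC (r,kernel):
  lvl0: tbl 0x10, slot 5 ⇒ 0x3D007 (P1/RW1/US1/PS0)
  lvl1: tbl 0x3D, slot 5 ⇒ 0x3E007 (P1/RW1/US1/PS0)
  lvl2: tbl 0x3E, slot 31 ⇒ 0x41007 (P1/RW1/US1/PS0)
  lvl3: tbl 0x41, slot 7 ⇒ 0x44007 (P1/RW1/US1/PS0)
  → PA=0x448FC  (4 entries read)
#5 VA=0x902C0C00D9A (r,kernel):
  lvl0: tbl 0x10, slot 18 ⇒ 0x45007 (P1/RW1/US1/PS0)
  lvl1: tbl 0x45, slot 11 ⇒ 0x49007 (P1/RW1/US1/PS0)
  lvl2: tbl 0x49, slot 6 ⇒ 0x4A087 (P1/RW1/US1/PS1)
  → PA=0x4AD9A (huge @L2)  (3 entries read)

Access #2 fault: NONE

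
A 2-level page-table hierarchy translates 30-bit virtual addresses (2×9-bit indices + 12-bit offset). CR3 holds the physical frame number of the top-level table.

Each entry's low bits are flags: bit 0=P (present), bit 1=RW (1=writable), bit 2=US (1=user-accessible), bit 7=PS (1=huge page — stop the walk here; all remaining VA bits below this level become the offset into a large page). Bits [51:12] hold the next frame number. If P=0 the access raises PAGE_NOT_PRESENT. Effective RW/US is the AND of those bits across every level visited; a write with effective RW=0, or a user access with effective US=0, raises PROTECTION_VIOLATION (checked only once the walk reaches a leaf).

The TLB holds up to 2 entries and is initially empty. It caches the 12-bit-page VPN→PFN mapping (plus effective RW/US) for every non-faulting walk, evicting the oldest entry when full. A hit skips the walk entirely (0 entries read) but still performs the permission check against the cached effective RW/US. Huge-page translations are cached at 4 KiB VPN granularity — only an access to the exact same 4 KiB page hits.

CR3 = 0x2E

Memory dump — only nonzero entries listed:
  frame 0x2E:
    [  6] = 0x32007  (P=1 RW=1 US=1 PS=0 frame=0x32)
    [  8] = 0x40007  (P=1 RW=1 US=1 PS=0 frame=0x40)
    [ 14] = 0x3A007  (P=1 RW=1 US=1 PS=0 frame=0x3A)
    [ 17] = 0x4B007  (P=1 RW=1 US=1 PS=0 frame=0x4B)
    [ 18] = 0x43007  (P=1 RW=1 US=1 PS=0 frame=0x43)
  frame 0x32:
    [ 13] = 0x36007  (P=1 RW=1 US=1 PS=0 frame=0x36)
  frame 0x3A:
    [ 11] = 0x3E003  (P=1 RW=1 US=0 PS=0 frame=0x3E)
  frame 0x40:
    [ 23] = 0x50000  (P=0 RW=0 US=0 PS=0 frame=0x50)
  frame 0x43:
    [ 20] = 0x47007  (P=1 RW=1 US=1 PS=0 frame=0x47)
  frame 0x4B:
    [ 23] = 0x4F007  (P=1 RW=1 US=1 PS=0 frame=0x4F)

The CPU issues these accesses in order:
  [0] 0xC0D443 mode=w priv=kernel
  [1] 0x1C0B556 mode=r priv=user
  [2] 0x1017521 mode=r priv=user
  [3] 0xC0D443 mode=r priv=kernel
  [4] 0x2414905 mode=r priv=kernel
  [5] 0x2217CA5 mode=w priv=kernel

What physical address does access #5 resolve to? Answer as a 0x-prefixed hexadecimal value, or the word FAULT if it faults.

Trace:
#0 VA=0xC0D443 (w,kernel):
  [0] read 0x2E idx=6: raw=0x32007 flags P=1 W=1 U=1 S=0
  [1] read 0x32 idx=13: raw=0x36007 flags P=1 W=1 U=1 S=0
  → PA=0x36443  (2 entries read)
#1 VA=0x1C0B556 (r,user):
  [0] read 0x2E idx=14: raw=0x3A007 flags P=1 W=1 U=1 S=0
  [1] read 0x3A idx=11: raw=0x3E003 flags P=1 W=1 U=0 S=0
  ✗ PROTECTION_VIOLATION  [2 reads]
#2 VA=0x1017521 (r,user):
  [0] read 0x2E idx=8: raw=0x40007 flags P=1 W=1 U=1 S=0
  [1] read 0x40 idx=23: raw=0x50000 flags P=0 W=0 U=0 S=0
  ✗ PAGE_NOT_PRESENT  [2 reads]
#3 VA=0xC0D443 (r,kernel):
  TLB hit vpn=0xC0D → PA=0x36443
#4 VA=0x2414905 (r,kernel):
  [0] read 0x2E idx=18: raw=0x43007 flags P=1 W=1 U=1 S=0
  [1] read 0x43 idx=20: raw=0x47007 flags P=1 W=1 U=1 S=0
  → PA=0x47905  (2 entries read)
#5 VA=0x2217CA5 (w,kernel):
  [0] read 0x2E idx=17: raw=0x4B007 flags P=1 W=1 U=1 S=0
  [1] read 0x4B idx=23: raw=0x4F007 flags P=1 W=1 U=1 S=0
  → PA=0x4FCA5  (2 entries read)

Access #5 PA: 0x4FCA5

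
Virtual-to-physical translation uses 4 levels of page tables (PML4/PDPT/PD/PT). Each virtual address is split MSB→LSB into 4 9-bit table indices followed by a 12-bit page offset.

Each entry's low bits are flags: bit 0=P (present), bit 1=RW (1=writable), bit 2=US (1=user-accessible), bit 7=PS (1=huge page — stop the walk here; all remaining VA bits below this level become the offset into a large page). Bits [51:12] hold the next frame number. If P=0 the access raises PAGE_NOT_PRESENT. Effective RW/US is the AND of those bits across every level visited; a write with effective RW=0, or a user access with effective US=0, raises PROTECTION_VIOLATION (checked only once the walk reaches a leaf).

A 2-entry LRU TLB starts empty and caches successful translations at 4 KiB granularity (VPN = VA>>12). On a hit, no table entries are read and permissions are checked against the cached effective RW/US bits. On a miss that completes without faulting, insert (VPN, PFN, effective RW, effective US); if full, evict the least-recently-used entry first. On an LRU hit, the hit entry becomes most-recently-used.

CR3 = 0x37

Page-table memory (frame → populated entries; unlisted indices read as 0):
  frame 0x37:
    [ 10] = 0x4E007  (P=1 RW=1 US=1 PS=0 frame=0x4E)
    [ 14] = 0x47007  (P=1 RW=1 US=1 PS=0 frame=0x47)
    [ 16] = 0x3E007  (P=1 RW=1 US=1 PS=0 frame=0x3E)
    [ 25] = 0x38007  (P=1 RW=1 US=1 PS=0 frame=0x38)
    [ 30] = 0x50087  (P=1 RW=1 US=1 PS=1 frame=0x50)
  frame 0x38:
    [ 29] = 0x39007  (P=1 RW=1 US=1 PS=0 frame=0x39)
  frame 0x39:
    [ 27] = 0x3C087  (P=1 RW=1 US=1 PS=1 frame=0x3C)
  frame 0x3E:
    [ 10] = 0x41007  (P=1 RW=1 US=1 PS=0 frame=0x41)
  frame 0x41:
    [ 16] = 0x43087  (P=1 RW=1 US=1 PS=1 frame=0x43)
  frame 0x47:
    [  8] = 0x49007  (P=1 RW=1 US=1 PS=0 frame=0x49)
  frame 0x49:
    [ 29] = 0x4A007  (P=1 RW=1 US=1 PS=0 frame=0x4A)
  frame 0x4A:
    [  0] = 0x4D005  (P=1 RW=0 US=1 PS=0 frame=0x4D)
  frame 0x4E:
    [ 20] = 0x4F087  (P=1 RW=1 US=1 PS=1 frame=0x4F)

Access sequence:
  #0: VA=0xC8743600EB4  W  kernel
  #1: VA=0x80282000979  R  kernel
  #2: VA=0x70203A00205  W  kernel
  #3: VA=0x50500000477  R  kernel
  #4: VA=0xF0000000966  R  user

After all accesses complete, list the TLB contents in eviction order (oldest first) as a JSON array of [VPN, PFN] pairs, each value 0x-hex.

Per-access translation:
#0 VA=0xC8743600EB4 (w,kernel):
  lvl0: tbl 0x37, slot 25 ⇒ 0x38007 (P1/RW1/US1/PS0)
  lvl1: tbl 0x38, slot 29 ⇒ 0x39007 (P1/RW1/US1/PS0)
  lvl2: tbl 0x39, slot 27 ⇒ 0x3C087 (P1/RW1/US1/PS1)
  → PA=0x3CEB4 (huge @L2)  (3 entries read)
#1 VA=0x80282000979 (r,kernel):
  lvl0: tbl 0x37, slot 16 ⇒ 0x3E007 (P1/RW1/US1/PS0)
  lvl1: tbl 0x3E, slot 10 ⇒ 0x41007 (P1/RW1/US1/PS0)
  lvl2: tbl 0x41, slot 16 ⇒ 0x43087 (P1/RW1/US1/PS1)
  → PA=0x43979 (huge @L2)  (3 entries read)
#2 VA=0x70203A00205 (w,kernel):
  lvl0: tbl 0x37, slot 14 ⇒ 0x47007 (P1/RW1/US1/PS0)
  lvl1: tbl 0x47, slot 8 ⇒ 0x49007 (P1/RW1/US1/PS0)
  lvl2: tbl 0x49, slot 29 ⇒ 0x4A007 (P1/RW1/US1/PS0)
  lvl3: tbl 0x4A, slot 0 ⇒ 0x4D005 (P1/RW0/US1/PS0)
  ⇒ fault: PROTECTION_VIOLATION  — 4 lookups
#3 VA=0x50500000477 (r,kernel):
  lvl0: tbl 0x37, slot 10 ⇒ 0x4E007 (P1/RW1/US1/PS0)
  lvl1: tbl 0x4E, slot 20 ⇒ 0x4F087 (P1/RW1/US1/PS1)
  → PA=0x4F477 (huge @L1)  (2 entries read)
#4 VA=0xF0000000966 (r,user):
  lvl0: tbl 0x37, slot 30 ⇒ 0x50087 (P1/RW1/US1/PS1)
  → PA=0x50966 (huge @L0)  (1 entries read)

TLB: [["0x50500000", "0x4F"], ["0xF0000000", "0x50"]]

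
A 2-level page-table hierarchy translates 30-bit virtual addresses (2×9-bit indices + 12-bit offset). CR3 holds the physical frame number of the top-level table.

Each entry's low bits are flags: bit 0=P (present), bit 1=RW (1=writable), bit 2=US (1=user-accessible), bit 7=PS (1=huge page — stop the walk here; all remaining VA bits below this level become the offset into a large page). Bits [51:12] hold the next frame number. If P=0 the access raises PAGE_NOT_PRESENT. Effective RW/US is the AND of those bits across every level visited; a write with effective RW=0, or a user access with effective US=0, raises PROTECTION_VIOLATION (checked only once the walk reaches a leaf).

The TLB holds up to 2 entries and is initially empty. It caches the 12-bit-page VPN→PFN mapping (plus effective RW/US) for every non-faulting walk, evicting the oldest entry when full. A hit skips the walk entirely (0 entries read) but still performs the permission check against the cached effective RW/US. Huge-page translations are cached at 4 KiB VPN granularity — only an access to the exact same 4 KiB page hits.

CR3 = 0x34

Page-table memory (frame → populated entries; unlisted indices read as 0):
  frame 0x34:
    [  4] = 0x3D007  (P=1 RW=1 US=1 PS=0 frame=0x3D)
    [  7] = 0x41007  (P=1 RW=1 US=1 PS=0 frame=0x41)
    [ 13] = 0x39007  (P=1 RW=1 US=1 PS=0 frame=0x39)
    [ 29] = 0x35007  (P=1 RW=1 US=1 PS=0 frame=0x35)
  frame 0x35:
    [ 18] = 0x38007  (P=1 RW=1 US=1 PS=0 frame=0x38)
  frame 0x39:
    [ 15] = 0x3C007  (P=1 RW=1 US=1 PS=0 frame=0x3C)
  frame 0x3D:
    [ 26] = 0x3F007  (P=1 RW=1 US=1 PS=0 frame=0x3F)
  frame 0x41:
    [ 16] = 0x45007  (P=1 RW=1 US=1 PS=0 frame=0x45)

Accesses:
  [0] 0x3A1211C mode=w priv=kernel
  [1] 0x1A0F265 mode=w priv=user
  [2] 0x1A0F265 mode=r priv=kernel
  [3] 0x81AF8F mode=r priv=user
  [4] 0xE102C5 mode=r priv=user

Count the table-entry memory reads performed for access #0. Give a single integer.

Walk each access:
#0 VA=0x3A1211C (w,kernel):
  lvl0: tbl 0x34, slot 29 ⇒ 0x35007 (P1/RW1/US1/PS0)
  lvl1: tbl 0x35, slot 18 ⇒ 0x38007 (P1/RW1/US1/PS0)
  ✓ 0x3811C  — 2 lookups
#1 VA=0x1A0F265 (w,user):
  lvl0: tbl 0x34, slot 13 ⇒ 0x39007 (P1/RW1/US1/PS0)
  lvl1: tbl 0x39, slot 15 ⇒ 0x3C007 (P1/RW1/US1/PS0)
  ✓ 0x3C265  — 2 lookups
#2 VA=0x1A0F265 (r,kernel):
  TLB hit vpn=0x1A0F → PA=0x3C265
#3 VA=0x81AF8F (r,user):
  lvl0: tbl 0x34, slot 4 ⇒ 0x3D007 (P1/RW1/US1/PS0)
  lvl1: tbl 0x3D, slot 26 ⇒ 0x3F007 (P1/RW1/US1/PS0)
  ✓ 0x3FF8F  — 2 lookups
#4 VA=0xE102C5 (r,user):
  lvl0: tbl 0x34, slot 7 ⇒ 0x41007 (P1/RW1/US1/PS0)
  lvl1: tbl 0x41, slot 16 ⇒ 0x45007 (P1/RW1/US1/PS0)
  ✓ 0x452C5  — 2 lookups

Entries read for #0: 2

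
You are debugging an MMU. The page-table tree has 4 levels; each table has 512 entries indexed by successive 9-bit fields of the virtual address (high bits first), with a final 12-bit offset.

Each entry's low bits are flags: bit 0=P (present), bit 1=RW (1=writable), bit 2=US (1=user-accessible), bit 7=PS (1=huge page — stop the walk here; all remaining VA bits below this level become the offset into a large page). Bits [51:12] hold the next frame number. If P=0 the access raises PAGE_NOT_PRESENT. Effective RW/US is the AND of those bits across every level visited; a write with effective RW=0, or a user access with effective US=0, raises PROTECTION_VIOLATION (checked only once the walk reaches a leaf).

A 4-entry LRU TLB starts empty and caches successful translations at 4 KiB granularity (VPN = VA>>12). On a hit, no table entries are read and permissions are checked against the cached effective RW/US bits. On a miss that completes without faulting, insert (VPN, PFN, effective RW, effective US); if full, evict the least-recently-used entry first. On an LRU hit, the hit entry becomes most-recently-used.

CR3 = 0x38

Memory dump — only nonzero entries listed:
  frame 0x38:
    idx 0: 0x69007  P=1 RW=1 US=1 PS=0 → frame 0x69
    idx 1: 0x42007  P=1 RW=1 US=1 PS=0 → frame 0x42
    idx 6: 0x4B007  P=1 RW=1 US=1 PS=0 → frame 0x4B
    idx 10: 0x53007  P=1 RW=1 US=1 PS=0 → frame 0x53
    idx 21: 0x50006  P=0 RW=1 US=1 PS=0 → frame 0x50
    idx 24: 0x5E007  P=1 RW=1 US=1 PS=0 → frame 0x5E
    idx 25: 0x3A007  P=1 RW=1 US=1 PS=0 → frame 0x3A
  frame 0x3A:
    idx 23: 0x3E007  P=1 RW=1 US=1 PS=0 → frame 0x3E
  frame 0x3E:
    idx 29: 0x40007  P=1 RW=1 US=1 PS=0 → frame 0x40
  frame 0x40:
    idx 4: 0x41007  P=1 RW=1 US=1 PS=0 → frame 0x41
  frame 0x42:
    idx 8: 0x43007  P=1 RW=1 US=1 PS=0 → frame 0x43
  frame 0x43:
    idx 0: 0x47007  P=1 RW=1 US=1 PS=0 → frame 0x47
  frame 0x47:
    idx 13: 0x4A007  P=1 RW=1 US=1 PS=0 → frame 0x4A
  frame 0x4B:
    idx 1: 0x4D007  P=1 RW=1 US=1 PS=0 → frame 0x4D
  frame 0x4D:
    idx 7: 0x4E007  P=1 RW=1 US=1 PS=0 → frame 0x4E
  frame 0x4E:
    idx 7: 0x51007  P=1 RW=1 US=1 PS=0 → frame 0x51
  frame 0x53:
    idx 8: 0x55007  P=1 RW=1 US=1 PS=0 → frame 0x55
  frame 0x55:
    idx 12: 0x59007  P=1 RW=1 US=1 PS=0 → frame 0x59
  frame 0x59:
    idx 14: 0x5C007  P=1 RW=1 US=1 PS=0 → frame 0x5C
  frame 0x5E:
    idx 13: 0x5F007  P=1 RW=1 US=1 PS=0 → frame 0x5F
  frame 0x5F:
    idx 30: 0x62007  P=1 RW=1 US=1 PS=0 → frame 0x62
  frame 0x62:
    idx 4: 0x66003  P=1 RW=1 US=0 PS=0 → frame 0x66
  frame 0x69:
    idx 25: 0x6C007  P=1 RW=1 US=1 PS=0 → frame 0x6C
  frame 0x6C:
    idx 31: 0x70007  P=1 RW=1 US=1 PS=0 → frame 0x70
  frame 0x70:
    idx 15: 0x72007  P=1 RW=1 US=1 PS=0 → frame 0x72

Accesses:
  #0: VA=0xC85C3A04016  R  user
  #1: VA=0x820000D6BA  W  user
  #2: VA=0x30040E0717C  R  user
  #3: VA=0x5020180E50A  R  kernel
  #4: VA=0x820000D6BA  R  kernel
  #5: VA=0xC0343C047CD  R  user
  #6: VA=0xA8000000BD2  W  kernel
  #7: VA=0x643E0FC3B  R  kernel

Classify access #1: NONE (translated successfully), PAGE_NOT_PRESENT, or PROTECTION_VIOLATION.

Walk each access:
#0 VA=0xC85C3A04016 (r,user):
  [0] read 0x38 idx=25: raw=0x3A007 flags P=1 W=1 U=1 S=0
  [1] read 0x3A idx=23: raw=0x3E007 flags P=1 W=1 U=1 S=0
  [2] read 0x3E idx=29: raw=0x40007 flags P=1 W=1 U=1 S=0
  [3] read 0x40 idx=4: raw=0x41007 flags P=1 W=1 U=1 S=0
  ⇒ phys 0x41016  [4 reads]
#1 VA=0x820000D6BA (w,user):
  [0] read 0x38 idx=1: raw=0x42007 flags P=1 W=1 U=1 S=0
  [1] read 0x42 idx=8: raw=0x43007 flags P=1 W=1 U=1 S=0
  [2] read 0x43 idx=0: raw=0x47007 flags P=1 W=1 U=1 S=0
  [3] read 0x47 idx=13: raw=0x4A007 flags P=1 W=1 U=1 S=0
  ⇒ phys 0x4A6BA  [4 reads]
#2 VA=0x30040E0717C (r,user):
  [0] read 0x38 idx=6: raw=0x4B007 flags P=1 W=1 U=1 S=0
  [1] read 0x4B idx=1: raw=0x4D007 flags P=1 W=1 U=1 S=0
  [2] read 0x4D idx=7: raw=0x4E007 flags P=1 W=1 U=1 S=0
  [3] read 0x4E idx=7: raw=0x51007 flags P=1 W=1 U=1 S=0
  ⇒ phys 0x5117C  [4 reads]
#3 VA=0x5020180E50A (r,kernel):
  [0] read 0x38 idx=10: raw=0x53007 flags P=1 W=1 U=1 S=0
  [1] read 0x53 idx=8: raw=0x55007 flags P=1 W=1 U=1 S=0
  [2] read 0x55 idx=12: raw=0x59007 flags P=1 W=1 U=1 S=0
  [3] read 0x59 idx=14: raw=0x5C007 flags P=1 W=1 U=1 S=0
  ⇒ phys 0x5C50A  [4 reads]
#4 VA=0x820000D6BA (r,kernel):
  TLB hit vpn=0x820000D → PA=0x4A6BA
#5 VA=0xC0343C047CD (r,user):
  [0] read 0x38 idx=24: raw=0x5E007 flags P=1 W=1 U=1 S=0
  [1] read 0x5E idx=13: raw=0x5F007 flags P=1 W=1 U=1 S=0
  [2] read 0x5F idx=30: raw=0x62007 flags P=1 W=1 U=1 S=0
  [3] read 0x62 idx=4: raw=0x66003 flags P=1 W=1 U=0 S=0
  ✗ PROTECTION_VIOLATION  [4 reads]
#6 VA=0xA8000000BD2 (w,kernel):
  [0] read 0x38 idx=21: raw=0x50006 flags P=0 W=1 U=1 S=0
  ✗ PAGE_NOT_PRESENT  [1 reads]
#7 VA=0x643E0FC3B (r,kernel):
  [0] read 0x38 idx=0: raw=0x69007 flags P=1 W=1 U=1 S=0
  [1] read 0x69 idx=25: raw=0x6C007 flags P=1 W=1 U=1 S=0
  [2] read 0x6C idx=31: raw=0x70007 flags P=1 W=1 U=1 S=0
  [3] read 0x70 idx=15: raw=0x72007 flags P=1 W=1 U=1 S=0
  ⇒ phys 0x72C3B  [4 reads]

Access #1 fault: NONE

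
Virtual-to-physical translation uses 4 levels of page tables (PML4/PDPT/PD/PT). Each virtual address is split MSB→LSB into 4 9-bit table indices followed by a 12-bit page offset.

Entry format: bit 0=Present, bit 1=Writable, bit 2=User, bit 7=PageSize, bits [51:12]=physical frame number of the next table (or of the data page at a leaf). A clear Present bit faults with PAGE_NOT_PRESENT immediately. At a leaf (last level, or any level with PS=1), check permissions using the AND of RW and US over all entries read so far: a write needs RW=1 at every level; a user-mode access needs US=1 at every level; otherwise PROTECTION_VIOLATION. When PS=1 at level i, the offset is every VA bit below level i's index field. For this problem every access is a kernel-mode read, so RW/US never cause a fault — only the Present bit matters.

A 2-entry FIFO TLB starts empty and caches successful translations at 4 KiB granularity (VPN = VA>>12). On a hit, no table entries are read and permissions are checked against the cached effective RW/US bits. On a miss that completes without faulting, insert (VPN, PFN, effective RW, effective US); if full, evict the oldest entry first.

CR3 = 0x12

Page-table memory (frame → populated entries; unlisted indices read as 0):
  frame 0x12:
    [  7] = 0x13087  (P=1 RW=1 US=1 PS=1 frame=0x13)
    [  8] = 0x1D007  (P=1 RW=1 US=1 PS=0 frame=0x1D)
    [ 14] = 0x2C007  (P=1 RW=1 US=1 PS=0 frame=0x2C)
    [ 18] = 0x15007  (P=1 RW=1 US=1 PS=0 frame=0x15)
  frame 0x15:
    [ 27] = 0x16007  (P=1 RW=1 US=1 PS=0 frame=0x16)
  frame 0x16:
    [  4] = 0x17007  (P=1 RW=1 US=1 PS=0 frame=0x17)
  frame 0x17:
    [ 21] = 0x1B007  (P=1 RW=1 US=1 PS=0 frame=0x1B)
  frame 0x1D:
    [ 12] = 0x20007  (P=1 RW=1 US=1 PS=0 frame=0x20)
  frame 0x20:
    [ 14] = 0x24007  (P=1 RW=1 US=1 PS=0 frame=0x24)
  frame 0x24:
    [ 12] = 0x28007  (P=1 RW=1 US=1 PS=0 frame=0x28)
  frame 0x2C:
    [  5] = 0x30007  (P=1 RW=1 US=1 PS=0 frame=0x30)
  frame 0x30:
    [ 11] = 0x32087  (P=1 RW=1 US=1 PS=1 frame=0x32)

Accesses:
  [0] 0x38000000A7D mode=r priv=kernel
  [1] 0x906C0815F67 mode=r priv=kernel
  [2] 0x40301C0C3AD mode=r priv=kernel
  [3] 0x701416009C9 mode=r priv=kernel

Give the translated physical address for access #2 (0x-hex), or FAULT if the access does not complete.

Walk each access:
#0 VA=0x38000000A7D (r,kernel):
  [0] read 0x12 idx=7: raw=0x13087 flags P=1 W=1 U=1 S=1
  ⇒ phys 0x13A7D (huge @L0)  [1 reads]
#1 VA=0x906C0815F67 (r,kernel):
  [0] read 0x12 idx=18: raw=0x15007 flags P=1 W=1 U=1 S=0
  [1] read 0x15 idx=27: raw=0x16007 flags P=1 W=1 U=1 S=0
  [2] read 0x16 idx=4: raw=0x17007 flags P=1 W=1 U=1 S=0
  [3] read 0x17 idx=21: raw=0x1B007 flags P=1 W=1 U=1 S=0
  ⇒ phys 0x1BF67  [4 reads]
#2 VA=0x40301C0C3AD (r,kernel):
  [0] read 0x12 idx=8: raw=0x1D007 flags P=1 W=1 U=1 S=0
  [1] read 0x1D idx=12: raw=0x20007 flags P=1 W=1 U=1 S=0
  [2] read 0x20 idx=14: raw=0x24007 flags P=1 W=1 U=1 S=0
  [3] read 0x24 idx=12: raw=0x28007 flags P=1 W=1 U=1 S=0
  ⇒ phys 0x283AD  [4 reads]
#3 VA=0x701416009C9 (r,kernel):
  [0] read 0x12 idx=14: raw=0x2C007 flags P=1 W=1 U=1 S=0
  [1] read 0x2C idx=5: raw=0x30007 flags P=1 W=1 U=1 S=0
  [2] read 0x30 idx=11: raw=0x32087 flags P=1 W=1 U=1 S=1
  ⇒ phys 0x329C9 (huge @L2)  [3 reads]

Access #2 PA: 0x283AD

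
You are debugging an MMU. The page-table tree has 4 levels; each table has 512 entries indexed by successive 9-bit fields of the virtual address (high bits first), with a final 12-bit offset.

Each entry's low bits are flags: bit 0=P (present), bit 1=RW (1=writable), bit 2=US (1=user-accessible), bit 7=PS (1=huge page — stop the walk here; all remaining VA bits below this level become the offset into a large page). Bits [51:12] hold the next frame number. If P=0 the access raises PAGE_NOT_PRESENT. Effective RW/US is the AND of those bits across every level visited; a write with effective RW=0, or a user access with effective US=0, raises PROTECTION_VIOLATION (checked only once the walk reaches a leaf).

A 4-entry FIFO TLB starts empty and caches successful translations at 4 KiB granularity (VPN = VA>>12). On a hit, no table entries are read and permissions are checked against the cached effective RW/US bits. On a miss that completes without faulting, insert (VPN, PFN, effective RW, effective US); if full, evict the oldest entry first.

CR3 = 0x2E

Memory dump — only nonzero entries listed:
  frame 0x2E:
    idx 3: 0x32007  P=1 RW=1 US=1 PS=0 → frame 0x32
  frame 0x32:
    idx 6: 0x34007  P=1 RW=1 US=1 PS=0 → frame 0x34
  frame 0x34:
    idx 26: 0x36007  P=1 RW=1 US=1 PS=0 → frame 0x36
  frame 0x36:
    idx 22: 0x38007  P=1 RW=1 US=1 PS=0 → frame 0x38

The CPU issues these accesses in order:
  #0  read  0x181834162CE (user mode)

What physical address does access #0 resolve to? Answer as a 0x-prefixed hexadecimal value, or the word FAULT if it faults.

Walk each access:
#0 VA=0x181834162CE (r,user):
  L0: frame=0x2E idx=3 entry=0x32007 [P=1 RW=1 US=1 PS=0]
  L1: frame=0x32 idx=6 entry=0x34007 [P=1 RW=1 US=1 PS=0]
  L2: frame=0x34 idx=26 entry=0x36007 [P=1 RW=1 US=1 PS=0]
  L3: frame=0x36 idx=22 entry=0x38007 [P=1 RW=1 US=1 PS=0]
  ✓ 0x382CE  — 4 lookups

Access #0 PA: 0x382CE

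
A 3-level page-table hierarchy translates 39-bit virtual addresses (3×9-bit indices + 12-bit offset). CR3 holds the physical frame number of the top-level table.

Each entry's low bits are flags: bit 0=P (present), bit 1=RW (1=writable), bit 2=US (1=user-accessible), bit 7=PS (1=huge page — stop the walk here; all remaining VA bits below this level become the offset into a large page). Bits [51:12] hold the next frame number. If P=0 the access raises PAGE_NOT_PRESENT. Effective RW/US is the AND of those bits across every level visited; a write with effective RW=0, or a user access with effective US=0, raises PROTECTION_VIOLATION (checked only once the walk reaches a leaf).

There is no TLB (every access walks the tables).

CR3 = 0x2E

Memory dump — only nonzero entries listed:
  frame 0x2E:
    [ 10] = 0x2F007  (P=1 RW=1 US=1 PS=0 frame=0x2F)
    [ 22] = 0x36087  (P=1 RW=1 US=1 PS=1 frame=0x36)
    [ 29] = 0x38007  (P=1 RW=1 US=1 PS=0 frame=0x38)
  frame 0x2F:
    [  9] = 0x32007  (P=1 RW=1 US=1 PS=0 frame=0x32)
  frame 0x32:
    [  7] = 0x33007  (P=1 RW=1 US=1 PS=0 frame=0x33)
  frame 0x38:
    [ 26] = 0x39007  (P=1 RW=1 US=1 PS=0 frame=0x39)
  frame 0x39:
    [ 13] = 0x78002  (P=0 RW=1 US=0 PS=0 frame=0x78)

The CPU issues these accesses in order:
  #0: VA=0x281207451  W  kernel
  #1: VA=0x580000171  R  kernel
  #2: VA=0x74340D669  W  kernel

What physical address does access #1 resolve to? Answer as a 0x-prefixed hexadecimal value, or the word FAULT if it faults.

Trace:
#0 VA=0x281207451 (w,kernel):
  [0] read 0x2E idx=10: raw=0x2F007 flags P=1 W=1 U=1 S=0
  [1] read 0x2F idx=9: raw=0x32007 flags P=1 W=1 U=1 S=0
  [2] read 0x32 idx=7: raw=0x33007 flags P=1 W=1 U=1 S=0
  → PA=0x33451  (3 entries read)
#1 VA=0x580000171 (r,kernel):
  [0] read 0x2E idx=22: raw=0x36087 flags P=1 W=1 U=1 S=1
  → PA=0x36171 (huge @L0)  (1 entries read)
#2 VA=0x74340D669 (w,kernel):
  [0] read 0x2E idx=29: raw=0x38007 flags P=1 W=1 U=1 S=0
  [1] read 0x38 idx=26: raw=0x39007 flags P=1 W=1 U=1 S=0
  [2] read 0x39 idx=13: raw=0x78002 flags P=0 W=1 U=0 S=0
  → PAGE_NOT_PRESENT  (3 entries read)

Access #1 PA: 0x36171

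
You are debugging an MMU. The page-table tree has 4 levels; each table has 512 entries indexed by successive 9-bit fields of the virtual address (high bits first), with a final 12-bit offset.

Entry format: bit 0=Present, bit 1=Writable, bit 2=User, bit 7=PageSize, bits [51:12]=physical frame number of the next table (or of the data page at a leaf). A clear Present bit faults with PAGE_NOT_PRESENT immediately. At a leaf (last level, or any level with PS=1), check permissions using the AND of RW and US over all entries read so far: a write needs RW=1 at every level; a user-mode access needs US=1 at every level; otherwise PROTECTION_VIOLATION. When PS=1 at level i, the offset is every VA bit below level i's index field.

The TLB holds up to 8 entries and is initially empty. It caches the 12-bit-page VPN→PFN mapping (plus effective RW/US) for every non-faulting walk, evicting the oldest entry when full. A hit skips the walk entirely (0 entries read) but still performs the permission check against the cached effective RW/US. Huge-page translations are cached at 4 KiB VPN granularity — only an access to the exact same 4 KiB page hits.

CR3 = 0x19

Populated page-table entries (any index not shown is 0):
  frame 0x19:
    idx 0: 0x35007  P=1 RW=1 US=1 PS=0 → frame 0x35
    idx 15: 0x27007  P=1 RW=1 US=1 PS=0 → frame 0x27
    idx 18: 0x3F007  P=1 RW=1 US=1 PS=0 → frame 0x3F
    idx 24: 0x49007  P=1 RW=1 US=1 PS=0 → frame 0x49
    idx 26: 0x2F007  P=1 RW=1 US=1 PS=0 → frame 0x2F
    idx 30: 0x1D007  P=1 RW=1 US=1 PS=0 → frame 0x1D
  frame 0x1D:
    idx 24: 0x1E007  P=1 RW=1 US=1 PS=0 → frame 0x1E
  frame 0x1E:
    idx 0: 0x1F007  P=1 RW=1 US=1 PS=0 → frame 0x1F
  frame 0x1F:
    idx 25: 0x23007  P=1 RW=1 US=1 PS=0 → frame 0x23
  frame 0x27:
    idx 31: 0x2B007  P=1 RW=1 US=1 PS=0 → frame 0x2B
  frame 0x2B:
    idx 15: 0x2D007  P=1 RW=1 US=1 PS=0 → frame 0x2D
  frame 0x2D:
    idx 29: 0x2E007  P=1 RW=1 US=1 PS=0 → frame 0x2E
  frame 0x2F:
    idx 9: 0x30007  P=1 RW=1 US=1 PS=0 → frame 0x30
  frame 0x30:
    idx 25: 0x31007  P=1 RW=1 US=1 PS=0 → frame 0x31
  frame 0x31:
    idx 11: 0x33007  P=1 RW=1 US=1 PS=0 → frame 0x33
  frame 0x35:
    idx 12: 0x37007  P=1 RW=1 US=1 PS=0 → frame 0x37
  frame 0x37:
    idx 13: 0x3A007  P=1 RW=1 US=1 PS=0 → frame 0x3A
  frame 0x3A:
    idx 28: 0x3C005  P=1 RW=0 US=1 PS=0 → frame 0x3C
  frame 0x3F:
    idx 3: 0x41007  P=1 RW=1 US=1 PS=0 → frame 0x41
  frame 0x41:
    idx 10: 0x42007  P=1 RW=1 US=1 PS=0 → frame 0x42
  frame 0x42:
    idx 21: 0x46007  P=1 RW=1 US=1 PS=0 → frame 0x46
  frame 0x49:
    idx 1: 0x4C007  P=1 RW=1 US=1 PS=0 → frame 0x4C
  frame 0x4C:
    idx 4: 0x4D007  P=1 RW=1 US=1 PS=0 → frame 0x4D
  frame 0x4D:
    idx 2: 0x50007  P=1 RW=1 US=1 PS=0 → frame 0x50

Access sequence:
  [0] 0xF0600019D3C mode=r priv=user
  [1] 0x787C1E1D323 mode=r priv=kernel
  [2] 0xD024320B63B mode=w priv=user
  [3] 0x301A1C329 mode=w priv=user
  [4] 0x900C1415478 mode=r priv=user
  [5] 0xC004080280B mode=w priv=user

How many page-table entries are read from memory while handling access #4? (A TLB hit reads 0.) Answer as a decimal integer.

Trace:
#0 VA=0xF0600019D3C (r,user):
  [0] read 0x19 idx=30: raw=0x1D007 flags P=1 W=1 U=1 S=0
  [1] read 0x1D idx=24: raw=0x1E007 flags P=1 W=1 U=1 S=0
  [2] read 0x1E idx=0: raw=0x1F007 flags P=1 W=1 U=1 S=0
  [3] read 0x1F idx=25: raw=0x23007 flags P=1 W=1 U=1 S=0
  ⇒ phys 0x23D3C  [4 reads]
#1 VA=0x787C1E1D323 (r,kernel):
  [0] read 0x19 idx=15: raw=0x27007 flags P=1 W=1 U=1 S=0
  [1] read 0x27 idx=31: raw=0x2B007 flags P=1 W=1 U=1 S=0
  [2] read 0x2B idx=15: raw=0x2D007 flags P=1 W=1 U=1 S=0
  [3] read 0x2D idx=29: raw=0x2E007 flags P=1 W=1 U=1 S=0
  ⇒ phys 0x2E323  [4 reads]
#2 VA=0xD024320B63B (w,user):
  [0] read 0x19 idx=26: raw=0x2F007 flags P=1 W=1 U=1 S=0
  [1] read 0x2F idx=9: raw=0x30007 flags P=1 W=1 U=1 S=0
  [2] read 0x30 idx=25: raw=0x31007 flags P=1 W=1 U=1 S=0
  [3] read 0x31 idx=11: raw=0x33007 flags P=1 W=1 U=1 S=0
  ⇒ phys 0x3363B  [4 reads]
#3 VA=0x301A1C329 (w,user):
  [0] read 0x19 idx=0: raw=0x35007 flags P=1 W=1 U=1 S=0
  [1] read 0x35 idx=12: raw=0x37007 flags P=1 W=1 U=1 S=0
  [2] read 0x37 idx=13: raw=0x3A007 flags P=1 W=1 U=1 S=0
  [3] read 0x3A idx=28: raw=0x3C005 flags P=1 W=0 U=1 S=0
  ⇒ fault: PROTECTION_VIOLATION  — 4 lookups
#4 VA=0x900C1415478 (r,user):
  [0] read 0x19 idx=18: raw=0x3F007 flags P=1 W=1 U=1 S=0
  [1] read 0x3F idx=3: raw=0x41007 flags P=1 W=1 U=1 S=0
  [2] read 0x41 idx=10: raw=0x42007 flags P=1 W=1 U=1 S=0
  [3] read 0x42 idx=21: raw=0x46007 flags P=1 W=1 U=1 S=0
  ⇒ phys 0x46478  [4 reads]
#5 VA=0xC004080280B (w,user):
  [0] read 0x19 idx=24: raw=0x49007 flags P=1 W=1 U=1 S=0
  [1] read 0x49 idx=1: raw=0x4C007 flags P=1 W=1 U=1 S=0
  [2] read 0x4C idx=4: raw=0x4D007 flags P=1 W=1 U=1 S=0
  [3] read 0x4D idx=2: raw=0x50007 flags P=1 W=1 U=1 S=0
  ⇒ phys 0x5080B  [4 reads]

Entries read for #4: 4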